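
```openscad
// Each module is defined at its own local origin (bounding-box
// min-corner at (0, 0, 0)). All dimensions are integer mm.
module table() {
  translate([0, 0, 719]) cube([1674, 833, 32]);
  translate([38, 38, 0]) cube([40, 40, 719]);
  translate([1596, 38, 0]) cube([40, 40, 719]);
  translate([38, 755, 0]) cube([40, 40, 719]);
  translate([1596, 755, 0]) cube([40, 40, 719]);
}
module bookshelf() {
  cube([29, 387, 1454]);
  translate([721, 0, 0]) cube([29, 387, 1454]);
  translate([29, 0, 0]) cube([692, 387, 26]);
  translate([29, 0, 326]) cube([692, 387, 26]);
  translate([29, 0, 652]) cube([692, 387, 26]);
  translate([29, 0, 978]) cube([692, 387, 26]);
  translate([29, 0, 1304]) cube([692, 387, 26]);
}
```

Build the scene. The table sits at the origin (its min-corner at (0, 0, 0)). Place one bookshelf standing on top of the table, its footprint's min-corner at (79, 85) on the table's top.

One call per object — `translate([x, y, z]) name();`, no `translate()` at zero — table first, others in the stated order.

table();
translate([79, 85, 751]) bookshelf();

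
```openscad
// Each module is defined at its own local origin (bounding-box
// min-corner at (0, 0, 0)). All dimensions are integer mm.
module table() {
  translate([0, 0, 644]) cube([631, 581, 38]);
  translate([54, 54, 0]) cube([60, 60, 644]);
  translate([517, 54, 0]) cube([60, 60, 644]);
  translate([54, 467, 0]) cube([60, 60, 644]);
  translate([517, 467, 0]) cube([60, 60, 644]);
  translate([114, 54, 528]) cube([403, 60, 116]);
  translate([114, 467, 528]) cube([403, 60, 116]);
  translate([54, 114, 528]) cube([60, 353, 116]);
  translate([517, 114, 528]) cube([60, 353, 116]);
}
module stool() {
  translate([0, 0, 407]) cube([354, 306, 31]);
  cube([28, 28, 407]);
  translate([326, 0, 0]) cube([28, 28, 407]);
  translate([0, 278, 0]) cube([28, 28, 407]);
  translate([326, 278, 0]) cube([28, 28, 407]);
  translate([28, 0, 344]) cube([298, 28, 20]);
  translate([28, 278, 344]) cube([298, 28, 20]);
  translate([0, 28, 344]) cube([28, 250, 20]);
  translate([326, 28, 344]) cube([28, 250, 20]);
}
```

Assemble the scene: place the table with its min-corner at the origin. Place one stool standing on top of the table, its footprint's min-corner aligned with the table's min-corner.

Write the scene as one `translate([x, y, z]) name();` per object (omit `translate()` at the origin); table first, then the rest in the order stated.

table();
translate([0, 0, 682]) stool();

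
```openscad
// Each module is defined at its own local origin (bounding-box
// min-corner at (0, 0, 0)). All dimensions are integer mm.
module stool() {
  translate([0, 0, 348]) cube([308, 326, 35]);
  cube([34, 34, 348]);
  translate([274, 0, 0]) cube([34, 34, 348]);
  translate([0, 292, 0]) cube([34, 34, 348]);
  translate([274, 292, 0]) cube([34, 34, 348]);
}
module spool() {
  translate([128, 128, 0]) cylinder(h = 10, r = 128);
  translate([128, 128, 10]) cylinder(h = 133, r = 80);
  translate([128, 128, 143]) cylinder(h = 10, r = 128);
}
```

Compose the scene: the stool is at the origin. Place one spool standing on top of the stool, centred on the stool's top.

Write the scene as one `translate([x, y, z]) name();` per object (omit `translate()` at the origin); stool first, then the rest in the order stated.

stool();
translate([26, 35, 383]) spool();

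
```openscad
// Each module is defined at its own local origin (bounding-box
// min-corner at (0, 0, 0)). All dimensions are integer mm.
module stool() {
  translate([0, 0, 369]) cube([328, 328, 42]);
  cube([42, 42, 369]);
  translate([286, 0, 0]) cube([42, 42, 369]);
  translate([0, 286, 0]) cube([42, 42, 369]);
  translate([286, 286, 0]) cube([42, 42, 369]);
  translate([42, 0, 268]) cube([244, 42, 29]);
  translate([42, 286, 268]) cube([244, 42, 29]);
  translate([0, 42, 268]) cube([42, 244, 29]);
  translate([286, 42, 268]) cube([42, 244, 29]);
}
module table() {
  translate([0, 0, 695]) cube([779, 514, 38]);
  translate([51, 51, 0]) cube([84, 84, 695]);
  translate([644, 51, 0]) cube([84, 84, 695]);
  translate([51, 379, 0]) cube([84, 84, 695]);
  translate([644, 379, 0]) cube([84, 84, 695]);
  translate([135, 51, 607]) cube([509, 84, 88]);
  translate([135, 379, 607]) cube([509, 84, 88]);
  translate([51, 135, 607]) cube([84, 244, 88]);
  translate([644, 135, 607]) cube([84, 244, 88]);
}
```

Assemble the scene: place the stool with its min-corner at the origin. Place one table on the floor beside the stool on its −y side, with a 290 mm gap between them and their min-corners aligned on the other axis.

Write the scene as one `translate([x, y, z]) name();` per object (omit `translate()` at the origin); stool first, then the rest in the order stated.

stool();
translate([0, -804, 0]) table();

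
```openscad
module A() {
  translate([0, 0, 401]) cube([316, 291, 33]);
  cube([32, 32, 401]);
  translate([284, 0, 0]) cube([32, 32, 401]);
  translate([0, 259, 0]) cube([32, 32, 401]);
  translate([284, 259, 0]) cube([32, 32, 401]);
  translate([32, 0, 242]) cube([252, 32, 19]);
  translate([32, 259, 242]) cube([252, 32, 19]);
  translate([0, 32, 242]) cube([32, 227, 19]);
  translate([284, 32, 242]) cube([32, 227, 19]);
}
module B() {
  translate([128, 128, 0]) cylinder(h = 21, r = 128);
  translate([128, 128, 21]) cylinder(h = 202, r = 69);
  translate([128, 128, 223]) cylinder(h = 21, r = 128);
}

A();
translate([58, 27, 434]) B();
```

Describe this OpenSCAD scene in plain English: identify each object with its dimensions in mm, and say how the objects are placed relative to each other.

A is a simple wooden stool: a rectangular seat 316 mm (x) by 291 mm (y), 33 mm thick, top face at z = 434 mm, on four square legs, each 32×32 mm in cross-section. The legs rest on z = 0, each flush with a corner of the seat. Four stretchers, 32 mm wide and 19 mm tall, connect adjacent legs with their undersides at z = 242 mm, each running between the inner faces of the legs it joins and aligned with the legs' outer faces on the other axis.

B is a spool: two coaxial disc flanges of radius 128 mm and thickness 21 mm, joined by a core cylinder of radius 69 mm and height 202 mm. The lower flange rests on z = 0 and the three cylinders share a vertical axis.

The spool is on top of the stool.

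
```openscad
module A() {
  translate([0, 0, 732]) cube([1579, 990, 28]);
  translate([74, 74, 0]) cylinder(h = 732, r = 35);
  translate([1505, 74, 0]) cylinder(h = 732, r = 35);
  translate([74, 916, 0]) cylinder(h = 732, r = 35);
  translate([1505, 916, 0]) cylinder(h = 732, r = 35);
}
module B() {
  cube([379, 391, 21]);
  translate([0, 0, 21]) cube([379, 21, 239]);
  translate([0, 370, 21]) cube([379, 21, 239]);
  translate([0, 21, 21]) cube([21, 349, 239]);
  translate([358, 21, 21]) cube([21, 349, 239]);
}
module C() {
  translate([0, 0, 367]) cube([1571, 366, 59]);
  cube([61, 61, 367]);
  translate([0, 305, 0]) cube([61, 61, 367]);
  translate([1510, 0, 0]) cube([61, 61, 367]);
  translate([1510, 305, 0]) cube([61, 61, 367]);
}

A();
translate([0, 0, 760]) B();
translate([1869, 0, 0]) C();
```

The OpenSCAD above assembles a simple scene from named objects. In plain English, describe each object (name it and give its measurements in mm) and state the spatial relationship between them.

A is a table with a 1579×990 mm rectangular top, 28 mm thick, top surface at z = 760 mm, supported by four round legs of 70 mm diameter, each leg's bounding box inset 39 mm from the nearest pair of top edges, running from the floor.

B is an open storage box with external size 379×391×260 mm and wall thickness 21 mm (the base is also 21 mm thick). The base covers the whole footprint; the four walls stand on the base, with the y-facing walls full-width and the x-facing walls fitting between their inner faces.

C is a bench: a 1571×366 mm seat slab, 59 mm thick, top at z = 426 mm, on four 61×61 mm square legs flush with the seat corners and standing on z = 0.

The open box is on top of the table. The bench is on the floor beside the table on its +x side.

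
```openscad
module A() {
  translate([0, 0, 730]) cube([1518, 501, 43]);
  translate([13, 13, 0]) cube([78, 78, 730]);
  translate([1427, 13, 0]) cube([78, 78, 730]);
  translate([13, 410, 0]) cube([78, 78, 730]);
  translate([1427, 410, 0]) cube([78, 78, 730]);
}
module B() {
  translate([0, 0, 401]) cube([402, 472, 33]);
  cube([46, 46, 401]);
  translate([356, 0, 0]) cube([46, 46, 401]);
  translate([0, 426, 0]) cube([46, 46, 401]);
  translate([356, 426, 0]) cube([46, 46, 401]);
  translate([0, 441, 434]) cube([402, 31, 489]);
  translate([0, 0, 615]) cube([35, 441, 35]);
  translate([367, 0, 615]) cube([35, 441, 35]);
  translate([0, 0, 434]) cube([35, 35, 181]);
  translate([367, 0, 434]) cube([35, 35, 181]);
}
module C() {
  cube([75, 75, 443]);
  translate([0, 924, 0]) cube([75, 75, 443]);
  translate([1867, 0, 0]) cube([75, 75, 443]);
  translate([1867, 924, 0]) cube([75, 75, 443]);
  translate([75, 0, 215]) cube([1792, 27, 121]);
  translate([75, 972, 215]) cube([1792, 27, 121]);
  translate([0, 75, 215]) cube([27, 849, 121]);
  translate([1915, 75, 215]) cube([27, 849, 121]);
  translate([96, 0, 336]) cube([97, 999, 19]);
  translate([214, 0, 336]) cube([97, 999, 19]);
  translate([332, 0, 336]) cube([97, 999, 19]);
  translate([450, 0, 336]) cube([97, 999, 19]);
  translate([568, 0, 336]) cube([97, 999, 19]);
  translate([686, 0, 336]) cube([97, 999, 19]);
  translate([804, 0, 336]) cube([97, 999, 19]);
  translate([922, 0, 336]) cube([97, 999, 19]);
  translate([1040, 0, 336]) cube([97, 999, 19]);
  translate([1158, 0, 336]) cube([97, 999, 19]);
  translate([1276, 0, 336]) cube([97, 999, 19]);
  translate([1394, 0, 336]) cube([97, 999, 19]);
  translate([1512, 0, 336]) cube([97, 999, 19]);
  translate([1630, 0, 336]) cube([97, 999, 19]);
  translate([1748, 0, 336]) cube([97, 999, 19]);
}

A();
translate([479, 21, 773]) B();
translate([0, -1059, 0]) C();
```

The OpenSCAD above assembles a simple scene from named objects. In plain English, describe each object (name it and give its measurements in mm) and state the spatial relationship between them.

A is a table: top 1518 mm (x) × 501 mm (y), 43 mm thick, upper face at z = 773 mm, on four 78×78 mm square legs, each inset 13 mm from the nearest pair of top edges, running from z = 0 to the bottom of the top.

B is a chair. The seat is a 402×472×33 mm slab with its top at z = 434 mm, on four 46×46 mm corner legs (flush with the seat edges, standing on z = 0). A flat backrest 31 mm thick, 489 mm tall, spans the full seat width and rises from the seat top along its +y edge, rear face flush with the rear of the seat. Two armrests of 35×35 mm section run along each side from the seat's front edge to the front of the backrest, top faces 216 mm above the seat top and outer faces flush with the seat's x-edges; a 35×35 mm post under the front of each armrest stands on the seat at the front corner.

C is a bed frame 1942 mm long (x) by 999 mm wide (y). Four 75×75 mm corner posts, 443 mm tall, at the corners of the footprint. Four rails of 27 mm thickness and 121 mm height run between adjacent posts with their undersides at z = 215 mm, their outer faces flush with the outside of the frame (the two x-running rails run between the posts' inner faces; the two y-running rails run between the posts' inner faces). 15 slats, each 97 mm wide (x) and 19 mm thick, lie across the top of the two x-running rails, running the full 999 mm width of the frame in y; the slats are evenly spaced along x between the inner faces of the end posts with equal gaps (rounded down to the nearest mm) at the −x end and between each pair — any rounding remainder accumulates at the +x end.

The chair is on top of the table. The bed frame is on the floor beside the table on its −y side.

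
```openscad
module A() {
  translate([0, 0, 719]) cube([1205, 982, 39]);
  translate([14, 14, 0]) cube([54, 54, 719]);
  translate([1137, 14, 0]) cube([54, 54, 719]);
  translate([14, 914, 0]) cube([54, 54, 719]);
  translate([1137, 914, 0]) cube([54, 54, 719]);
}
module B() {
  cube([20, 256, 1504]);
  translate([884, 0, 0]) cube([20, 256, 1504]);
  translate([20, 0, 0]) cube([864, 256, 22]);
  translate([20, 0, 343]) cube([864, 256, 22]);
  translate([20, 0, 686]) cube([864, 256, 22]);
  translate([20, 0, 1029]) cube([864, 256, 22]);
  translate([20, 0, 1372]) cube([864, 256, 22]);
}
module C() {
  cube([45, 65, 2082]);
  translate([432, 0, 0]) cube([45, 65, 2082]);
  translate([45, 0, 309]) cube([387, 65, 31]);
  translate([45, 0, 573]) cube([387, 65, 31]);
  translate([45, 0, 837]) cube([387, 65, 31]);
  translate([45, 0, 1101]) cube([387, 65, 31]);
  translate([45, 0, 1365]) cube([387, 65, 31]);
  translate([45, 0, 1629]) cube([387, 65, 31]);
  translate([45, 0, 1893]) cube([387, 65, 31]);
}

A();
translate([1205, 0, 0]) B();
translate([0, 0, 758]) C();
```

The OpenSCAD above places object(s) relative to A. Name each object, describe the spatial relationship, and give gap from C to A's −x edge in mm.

A is a table. B is a bookshelf. C is a ladder. The bookshelf is against the table's +x side, with their −y faces flush. The ladder is on top of the table. The gap from the ladder to the table's −x edge is 0 mm.

The ladder's min-x is at 0; the table's min-x is 0; gap = 0 mm.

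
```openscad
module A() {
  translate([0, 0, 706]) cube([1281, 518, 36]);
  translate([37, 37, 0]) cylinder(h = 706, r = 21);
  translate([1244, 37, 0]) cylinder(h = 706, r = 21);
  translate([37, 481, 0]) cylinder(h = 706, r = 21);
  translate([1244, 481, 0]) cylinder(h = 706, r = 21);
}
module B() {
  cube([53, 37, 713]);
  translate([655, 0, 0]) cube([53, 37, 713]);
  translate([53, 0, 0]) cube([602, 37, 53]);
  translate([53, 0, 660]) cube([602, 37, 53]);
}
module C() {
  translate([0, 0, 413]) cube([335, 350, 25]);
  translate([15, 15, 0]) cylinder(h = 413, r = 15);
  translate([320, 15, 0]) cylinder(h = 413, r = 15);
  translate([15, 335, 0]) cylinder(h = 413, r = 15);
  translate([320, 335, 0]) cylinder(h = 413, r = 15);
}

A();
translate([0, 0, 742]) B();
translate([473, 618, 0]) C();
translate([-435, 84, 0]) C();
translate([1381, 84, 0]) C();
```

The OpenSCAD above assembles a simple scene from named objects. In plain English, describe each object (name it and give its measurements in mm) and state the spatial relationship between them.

A is a rectangular dining table. The top is 1281×518×36 mm with its upper surface at z = 742 mm. It stands on four round legs of 42 mm diameter, each leg's bounding box inset 16 mm from the nearest pair of top edges, running from the floor to the underside of the top.

B is a rectangular picture frame lying in the x–z plane (depth along y). The opening is 602 mm wide (x) by 607 mm tall (z), surrounded by a border 53 mm wide on all four sides. The frame is 37 mm deep and is made of two full-height vertical stiles with two horizontal rails fitted between them.

C is a four-legged stool. The seat is a 335×350×25 mm slab whose top surface is at z = 438 mm; four round legs, each 30 mm in diameter, run from the floor (z = 0) to the underside of the seat, each leg's axis is inset half a diameter from the nearest pair of seat edges (so the leg's bounding box is flush with the corner).

The picture frame is on top of the table. Three stools sit around the table at the +y, −x, +x sides.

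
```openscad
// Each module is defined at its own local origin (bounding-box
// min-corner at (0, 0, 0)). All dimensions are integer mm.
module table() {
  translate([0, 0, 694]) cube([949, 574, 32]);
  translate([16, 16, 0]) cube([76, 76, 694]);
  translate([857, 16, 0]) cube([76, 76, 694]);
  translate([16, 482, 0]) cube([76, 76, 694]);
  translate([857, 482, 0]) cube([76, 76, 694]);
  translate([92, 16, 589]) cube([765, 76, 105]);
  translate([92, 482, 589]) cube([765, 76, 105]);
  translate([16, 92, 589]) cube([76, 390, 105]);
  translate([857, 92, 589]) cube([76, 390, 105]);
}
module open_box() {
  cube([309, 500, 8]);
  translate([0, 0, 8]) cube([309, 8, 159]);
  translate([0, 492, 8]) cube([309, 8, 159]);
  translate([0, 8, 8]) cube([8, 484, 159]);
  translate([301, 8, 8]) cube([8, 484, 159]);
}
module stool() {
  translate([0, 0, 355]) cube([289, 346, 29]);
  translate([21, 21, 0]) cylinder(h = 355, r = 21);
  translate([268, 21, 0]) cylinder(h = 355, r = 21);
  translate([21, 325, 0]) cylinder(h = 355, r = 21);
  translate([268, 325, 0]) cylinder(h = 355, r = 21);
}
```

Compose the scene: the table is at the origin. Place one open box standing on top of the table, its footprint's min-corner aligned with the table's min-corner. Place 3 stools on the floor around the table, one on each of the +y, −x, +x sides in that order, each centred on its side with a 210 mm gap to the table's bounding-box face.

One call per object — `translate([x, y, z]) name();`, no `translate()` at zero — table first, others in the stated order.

table();
translate([0, 0, 726]) open_box();
translate([330, 784, 0]) stool();
translate([-499, 114, 0]) stool();
translate([1159, 114, 0]) stool();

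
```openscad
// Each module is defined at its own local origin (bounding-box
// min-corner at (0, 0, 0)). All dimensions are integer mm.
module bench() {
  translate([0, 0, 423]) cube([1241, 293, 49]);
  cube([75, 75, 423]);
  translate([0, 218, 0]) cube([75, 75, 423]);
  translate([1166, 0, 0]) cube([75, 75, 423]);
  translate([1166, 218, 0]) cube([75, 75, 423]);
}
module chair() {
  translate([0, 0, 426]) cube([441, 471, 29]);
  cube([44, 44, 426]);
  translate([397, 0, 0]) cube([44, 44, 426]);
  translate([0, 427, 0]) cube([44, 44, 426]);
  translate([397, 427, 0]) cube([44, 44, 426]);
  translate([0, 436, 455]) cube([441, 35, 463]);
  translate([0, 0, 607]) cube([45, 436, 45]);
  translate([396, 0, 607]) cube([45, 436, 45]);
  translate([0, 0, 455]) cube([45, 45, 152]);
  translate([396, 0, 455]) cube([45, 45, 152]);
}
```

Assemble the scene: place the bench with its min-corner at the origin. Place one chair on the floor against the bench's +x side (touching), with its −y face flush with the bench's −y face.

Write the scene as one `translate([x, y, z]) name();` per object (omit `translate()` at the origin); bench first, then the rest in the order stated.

bench();
translate([1241, 0, 0]) chair();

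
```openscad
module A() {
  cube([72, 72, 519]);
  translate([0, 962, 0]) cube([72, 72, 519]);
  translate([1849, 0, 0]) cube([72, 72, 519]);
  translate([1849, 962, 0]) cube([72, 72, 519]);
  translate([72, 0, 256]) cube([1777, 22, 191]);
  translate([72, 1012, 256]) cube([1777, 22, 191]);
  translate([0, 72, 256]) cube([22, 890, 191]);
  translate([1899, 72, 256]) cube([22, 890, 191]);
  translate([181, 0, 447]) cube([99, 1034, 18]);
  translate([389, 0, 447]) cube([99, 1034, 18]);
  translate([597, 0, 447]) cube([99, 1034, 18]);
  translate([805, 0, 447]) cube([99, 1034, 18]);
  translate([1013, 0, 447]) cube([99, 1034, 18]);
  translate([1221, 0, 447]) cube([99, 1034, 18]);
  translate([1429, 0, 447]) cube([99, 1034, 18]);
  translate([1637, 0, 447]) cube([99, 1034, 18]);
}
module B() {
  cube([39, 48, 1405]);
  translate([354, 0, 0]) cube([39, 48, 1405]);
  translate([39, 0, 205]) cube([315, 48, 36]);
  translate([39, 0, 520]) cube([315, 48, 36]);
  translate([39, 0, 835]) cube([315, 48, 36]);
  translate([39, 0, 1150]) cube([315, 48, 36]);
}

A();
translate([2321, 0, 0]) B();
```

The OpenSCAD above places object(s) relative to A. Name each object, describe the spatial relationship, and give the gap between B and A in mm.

The ladder's nearest face is 400 mm from the bed frame's +x face.

A is a bed frame. B is a ladder. The ladder is on the floor beside the bed frame on its +x side. The gap between the ladder and the bed frame is 400 mm.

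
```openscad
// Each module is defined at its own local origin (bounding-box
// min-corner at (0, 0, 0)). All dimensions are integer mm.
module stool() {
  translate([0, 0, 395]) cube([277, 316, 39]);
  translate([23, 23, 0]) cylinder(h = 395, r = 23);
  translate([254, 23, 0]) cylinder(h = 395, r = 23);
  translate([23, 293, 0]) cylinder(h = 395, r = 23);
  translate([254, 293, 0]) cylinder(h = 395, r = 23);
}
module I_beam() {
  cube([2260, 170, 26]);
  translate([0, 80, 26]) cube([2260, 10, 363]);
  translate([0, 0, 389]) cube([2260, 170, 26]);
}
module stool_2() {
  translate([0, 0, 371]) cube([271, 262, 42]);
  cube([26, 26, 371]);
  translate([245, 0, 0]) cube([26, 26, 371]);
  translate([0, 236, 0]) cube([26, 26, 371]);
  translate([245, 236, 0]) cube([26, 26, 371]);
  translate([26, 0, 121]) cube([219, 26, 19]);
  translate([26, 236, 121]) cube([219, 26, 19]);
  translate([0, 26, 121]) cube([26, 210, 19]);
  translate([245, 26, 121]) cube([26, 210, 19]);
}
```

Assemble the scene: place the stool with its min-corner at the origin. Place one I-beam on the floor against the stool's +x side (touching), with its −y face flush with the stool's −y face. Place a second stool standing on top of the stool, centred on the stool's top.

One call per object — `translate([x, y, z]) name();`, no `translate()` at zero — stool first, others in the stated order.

stool();
translate([277, 0, 0]) I_beam();
translate([3, 27, 434]) stool_2();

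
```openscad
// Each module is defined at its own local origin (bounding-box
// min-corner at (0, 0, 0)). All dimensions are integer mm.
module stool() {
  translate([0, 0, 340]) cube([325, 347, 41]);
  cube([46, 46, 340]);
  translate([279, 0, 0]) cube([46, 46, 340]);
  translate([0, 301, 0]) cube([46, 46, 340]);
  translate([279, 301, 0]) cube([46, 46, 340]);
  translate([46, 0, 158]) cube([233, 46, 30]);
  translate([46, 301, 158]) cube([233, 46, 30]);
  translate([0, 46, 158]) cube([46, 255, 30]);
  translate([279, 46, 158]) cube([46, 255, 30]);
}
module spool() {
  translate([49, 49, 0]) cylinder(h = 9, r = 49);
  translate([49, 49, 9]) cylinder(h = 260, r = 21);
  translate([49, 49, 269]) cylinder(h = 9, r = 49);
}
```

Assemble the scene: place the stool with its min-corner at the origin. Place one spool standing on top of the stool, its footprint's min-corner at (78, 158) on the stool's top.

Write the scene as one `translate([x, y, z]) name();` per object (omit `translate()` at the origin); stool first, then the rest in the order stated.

stool();
translate([78, 158, 381]) spool();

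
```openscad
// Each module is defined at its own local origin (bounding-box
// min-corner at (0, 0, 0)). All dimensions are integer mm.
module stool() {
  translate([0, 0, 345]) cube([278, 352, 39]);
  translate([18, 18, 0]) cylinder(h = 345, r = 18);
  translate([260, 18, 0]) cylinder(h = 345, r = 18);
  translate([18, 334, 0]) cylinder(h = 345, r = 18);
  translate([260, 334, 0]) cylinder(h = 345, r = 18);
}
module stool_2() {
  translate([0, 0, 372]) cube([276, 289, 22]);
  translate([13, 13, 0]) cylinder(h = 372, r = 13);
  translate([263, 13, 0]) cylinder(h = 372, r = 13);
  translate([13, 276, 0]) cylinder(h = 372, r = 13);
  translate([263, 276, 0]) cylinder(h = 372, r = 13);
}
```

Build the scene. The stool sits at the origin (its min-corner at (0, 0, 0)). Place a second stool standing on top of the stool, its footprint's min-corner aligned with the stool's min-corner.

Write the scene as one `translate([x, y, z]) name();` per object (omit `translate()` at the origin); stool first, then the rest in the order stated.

stool();
translate([0, 0, 384]) stool_2();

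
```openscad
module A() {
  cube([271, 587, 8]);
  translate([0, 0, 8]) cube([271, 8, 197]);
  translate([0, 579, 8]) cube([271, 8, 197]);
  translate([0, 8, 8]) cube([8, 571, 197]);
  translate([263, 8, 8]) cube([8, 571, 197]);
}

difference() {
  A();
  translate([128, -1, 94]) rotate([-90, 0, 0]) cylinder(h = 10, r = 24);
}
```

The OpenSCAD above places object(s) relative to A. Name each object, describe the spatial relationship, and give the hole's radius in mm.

A is an open box. The open box has a circular hole through its front wall. The hole's radius is 24 mm.

The subtracted cylinder has r = 24 mm.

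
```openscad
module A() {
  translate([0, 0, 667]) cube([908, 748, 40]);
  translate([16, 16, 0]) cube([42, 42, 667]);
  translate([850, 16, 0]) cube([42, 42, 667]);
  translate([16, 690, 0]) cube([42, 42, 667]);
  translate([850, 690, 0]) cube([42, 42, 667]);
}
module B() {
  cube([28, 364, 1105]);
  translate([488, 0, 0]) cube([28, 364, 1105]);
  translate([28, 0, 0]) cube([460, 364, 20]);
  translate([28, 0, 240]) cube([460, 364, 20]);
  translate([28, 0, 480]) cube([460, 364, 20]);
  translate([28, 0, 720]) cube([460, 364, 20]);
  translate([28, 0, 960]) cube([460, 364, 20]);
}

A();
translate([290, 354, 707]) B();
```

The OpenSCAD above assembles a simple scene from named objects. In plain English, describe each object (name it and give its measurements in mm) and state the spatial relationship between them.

A is a table: top 908 mm (x) × 748 mm (y), 40 mm thick, upper face at z = 707 mm, on four 42×42 mm square legs, each inset 16 mm from the nearest pair of top edges, running from z = 0 to the bottom of the top.

B is a bookshelf 516 mm wide overall, 364 mm deep and 1105 mm tall. The two sides are 28 mm thick vertical panels. 5 horizontal shelves of 20 mm thickness span between the inner faces of the sides; the lowest shelf sits on the floor and shelves are stacked with a clear vertical gap of 220 mm between each pair.

The bookshelf is on top of the table.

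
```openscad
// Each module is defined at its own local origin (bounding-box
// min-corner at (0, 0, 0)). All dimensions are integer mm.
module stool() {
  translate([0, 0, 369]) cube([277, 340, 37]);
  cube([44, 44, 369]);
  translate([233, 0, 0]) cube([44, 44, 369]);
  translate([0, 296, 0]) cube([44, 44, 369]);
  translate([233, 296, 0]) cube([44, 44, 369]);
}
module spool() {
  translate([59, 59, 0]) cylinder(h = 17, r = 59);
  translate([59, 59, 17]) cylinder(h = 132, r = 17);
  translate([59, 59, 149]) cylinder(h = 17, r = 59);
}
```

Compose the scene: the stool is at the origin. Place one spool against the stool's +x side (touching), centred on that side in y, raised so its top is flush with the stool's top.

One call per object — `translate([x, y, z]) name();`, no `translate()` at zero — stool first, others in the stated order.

stool();
translate([277, 111, 240]) spool();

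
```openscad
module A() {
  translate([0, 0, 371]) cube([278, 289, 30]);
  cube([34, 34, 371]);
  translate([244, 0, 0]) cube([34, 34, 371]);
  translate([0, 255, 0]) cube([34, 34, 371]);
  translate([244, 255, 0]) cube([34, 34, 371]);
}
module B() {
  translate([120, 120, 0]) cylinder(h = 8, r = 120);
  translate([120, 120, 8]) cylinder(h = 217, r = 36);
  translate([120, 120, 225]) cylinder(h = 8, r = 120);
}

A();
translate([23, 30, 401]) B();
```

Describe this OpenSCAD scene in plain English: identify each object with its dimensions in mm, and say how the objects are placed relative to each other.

A is a four-legged stool. The seat is a 278×289×30 mm slab whose top surface is at z = 401 mm; four square legs, each 34×34 mm in cross-section, run from the floor (z = 0) to the underside of the seat, each flush with a corner of the seat.

B is a spool: two coaxial disc flanges of radius 120 mm and thickness 8 mm, joined by a core cylinder of radius 36 mm and height 217 mm. The lower flange rests on z = 0 and the three cylinders share a vertical axis.

The spool is on top of the stool.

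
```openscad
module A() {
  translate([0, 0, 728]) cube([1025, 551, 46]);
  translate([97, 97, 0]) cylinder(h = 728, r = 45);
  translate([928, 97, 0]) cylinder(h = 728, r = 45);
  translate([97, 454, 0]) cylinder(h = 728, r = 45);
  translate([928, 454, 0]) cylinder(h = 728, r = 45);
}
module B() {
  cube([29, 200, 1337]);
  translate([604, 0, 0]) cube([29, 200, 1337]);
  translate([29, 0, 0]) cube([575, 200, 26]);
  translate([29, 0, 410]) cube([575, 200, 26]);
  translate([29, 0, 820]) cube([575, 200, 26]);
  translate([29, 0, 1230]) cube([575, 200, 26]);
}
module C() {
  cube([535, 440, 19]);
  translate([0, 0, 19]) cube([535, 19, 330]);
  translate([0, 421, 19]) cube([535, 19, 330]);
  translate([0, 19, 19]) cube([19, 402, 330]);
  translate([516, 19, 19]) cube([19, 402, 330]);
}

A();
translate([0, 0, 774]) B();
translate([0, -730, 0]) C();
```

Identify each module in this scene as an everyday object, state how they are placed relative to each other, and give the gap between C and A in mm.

The open box's nearest face is 290 mm from the table's −y face.

A is a table. B is a bookshelf. C is an open box. The bookshelf is on top of the table. The open box is on the floor beside the table on its −y side. The gap between the open box and the table is 290 mm.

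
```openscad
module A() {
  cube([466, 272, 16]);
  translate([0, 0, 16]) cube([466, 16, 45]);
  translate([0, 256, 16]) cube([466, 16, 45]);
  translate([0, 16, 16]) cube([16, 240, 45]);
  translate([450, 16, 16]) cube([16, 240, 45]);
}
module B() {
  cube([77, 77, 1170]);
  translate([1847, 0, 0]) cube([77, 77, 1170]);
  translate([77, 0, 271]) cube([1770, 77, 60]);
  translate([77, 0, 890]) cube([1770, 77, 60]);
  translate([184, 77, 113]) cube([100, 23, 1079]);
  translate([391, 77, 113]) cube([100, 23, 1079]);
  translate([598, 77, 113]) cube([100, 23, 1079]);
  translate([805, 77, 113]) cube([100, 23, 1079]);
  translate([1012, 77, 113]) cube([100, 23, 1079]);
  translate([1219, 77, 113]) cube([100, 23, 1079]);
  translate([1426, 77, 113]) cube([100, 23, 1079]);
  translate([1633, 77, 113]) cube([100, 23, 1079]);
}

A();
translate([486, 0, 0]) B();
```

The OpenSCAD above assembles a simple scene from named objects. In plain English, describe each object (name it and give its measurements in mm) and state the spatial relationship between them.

A is an open storage box with external size 466×272×61 mm and wall thickness 16 mm (the base is also 16 mm thick). The base covers the whole footprint; the four walls stand on the base, with the y-facing walls full-width and the x-facing walls fitting between their inner faces.

B is a fence section. Two 77×77 mm posts, 1170 mm tall, stand on the floor with a clear span of 1770 mm between their inner faces. Two horizontal rails of 77×60 mm section span the gap between the posts with their undersides at z = 271 mm and z = 890 mm, flush with the posts' −y face. 8 pickets, each 100 mm wide, 23 mm thick and 1079 mm tall, are fixed to the +y face of the rails with their bottoms at z = 113 mm, evenly spaced across the span with equal gaps (rounded down to the nearest mm) at the −x end and between each pair — any rounding remainder accumulates at the +x end.

The fence section is on the floor beside the open box on its +x side.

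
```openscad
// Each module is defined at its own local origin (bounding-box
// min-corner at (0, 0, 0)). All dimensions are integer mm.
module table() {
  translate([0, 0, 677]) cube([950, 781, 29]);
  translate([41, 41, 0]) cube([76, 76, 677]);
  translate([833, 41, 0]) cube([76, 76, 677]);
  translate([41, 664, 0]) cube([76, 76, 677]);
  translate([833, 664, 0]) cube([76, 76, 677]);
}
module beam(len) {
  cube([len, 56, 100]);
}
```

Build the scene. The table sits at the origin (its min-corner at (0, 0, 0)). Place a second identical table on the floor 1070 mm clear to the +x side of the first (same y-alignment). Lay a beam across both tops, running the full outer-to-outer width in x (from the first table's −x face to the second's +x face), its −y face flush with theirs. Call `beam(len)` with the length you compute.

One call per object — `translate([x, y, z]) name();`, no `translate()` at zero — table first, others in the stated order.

table();
translate([2020, 0, 0]) table();
translate([0, 0, 706]) beam(2970);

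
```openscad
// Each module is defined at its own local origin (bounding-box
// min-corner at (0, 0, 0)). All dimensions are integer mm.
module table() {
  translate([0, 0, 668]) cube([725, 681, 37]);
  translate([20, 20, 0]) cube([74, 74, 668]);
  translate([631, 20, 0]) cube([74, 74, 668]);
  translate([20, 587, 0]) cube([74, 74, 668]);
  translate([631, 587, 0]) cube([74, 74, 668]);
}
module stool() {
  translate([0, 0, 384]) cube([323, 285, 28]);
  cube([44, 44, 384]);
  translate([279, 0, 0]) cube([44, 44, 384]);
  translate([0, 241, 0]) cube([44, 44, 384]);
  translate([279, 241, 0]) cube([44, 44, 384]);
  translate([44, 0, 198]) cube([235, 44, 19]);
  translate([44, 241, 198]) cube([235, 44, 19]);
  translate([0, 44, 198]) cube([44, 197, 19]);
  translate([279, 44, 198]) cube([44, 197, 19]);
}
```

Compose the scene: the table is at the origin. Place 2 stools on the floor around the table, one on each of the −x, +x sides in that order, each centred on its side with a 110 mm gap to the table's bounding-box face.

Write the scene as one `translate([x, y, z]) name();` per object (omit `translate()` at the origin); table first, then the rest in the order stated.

table();
translate([-433, 198, 0]) stool();
translate([835, 198, 0]) stool();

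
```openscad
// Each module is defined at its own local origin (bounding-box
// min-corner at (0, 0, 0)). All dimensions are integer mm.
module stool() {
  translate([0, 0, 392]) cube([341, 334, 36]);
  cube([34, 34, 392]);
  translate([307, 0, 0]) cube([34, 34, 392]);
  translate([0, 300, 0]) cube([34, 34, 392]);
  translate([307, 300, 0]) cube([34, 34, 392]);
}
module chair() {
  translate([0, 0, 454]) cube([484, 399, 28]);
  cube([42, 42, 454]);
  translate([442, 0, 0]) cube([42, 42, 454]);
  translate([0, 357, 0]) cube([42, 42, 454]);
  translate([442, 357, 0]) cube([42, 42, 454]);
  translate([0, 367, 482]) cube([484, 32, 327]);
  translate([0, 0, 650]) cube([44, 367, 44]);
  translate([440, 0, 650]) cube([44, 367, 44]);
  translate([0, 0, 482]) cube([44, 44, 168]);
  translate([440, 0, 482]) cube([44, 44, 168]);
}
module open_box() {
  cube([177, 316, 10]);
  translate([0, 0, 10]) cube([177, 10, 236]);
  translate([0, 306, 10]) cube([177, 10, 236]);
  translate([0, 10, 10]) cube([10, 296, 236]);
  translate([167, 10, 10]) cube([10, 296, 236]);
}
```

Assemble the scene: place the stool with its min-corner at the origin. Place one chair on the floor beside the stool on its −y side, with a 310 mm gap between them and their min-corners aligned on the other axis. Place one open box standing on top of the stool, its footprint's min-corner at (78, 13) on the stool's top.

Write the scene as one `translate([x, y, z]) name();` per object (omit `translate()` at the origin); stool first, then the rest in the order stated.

stool();
translate([0, -709, 0]) chair();
translate([78, 13, 428]) open_box();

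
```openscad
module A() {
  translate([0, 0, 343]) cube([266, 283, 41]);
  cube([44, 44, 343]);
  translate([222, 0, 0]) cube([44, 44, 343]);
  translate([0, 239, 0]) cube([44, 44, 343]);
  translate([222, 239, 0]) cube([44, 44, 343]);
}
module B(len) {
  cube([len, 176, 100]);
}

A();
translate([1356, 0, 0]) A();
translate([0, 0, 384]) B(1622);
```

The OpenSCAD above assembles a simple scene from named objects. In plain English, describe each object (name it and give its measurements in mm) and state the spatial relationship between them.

A is a four-legged stool. The seat is a 266×283×41 mm slab whose top surface is at z = 384 mm; four square legs, each 44×44 mm in cross-section, run from the floor (z = 0) to the underside of the seat, each flush with a corner of the seat.

B is a rectangular beam 1622 mm long (x), 176 mm deep (y), 100 mm thick (z).

The beam spans the tops of two stools placed 1090 mm apart, resting at z = 384 mm.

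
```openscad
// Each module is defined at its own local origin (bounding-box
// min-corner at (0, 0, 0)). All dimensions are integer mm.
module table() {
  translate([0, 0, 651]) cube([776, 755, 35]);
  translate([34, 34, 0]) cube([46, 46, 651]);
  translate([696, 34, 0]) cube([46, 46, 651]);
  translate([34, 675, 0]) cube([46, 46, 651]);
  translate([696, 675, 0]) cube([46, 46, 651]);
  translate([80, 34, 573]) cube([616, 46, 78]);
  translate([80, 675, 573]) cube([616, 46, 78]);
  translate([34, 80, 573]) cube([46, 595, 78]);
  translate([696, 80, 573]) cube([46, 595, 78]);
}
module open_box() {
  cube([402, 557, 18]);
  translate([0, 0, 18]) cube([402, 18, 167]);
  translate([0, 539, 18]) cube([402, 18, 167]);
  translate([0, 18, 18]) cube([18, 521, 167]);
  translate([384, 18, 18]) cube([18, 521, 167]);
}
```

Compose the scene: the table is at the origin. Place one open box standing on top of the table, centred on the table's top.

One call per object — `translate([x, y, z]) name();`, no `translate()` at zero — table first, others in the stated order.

table();
translate([187, 99, 686]) open_box();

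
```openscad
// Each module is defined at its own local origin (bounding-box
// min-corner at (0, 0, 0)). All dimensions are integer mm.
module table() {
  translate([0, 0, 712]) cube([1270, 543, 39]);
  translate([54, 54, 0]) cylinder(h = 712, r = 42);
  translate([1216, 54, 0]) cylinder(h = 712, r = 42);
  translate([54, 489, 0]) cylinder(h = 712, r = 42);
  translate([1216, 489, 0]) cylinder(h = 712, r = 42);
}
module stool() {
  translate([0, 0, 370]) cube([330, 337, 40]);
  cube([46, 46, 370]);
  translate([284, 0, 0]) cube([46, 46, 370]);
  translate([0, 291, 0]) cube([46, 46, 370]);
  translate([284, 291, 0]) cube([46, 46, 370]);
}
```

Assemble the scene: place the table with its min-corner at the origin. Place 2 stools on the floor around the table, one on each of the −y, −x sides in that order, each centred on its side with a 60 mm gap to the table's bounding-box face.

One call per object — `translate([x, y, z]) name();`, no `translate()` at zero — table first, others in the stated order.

table();
translate([470, -397, 0]) stool();
translate([-390, 103, 0]) stool();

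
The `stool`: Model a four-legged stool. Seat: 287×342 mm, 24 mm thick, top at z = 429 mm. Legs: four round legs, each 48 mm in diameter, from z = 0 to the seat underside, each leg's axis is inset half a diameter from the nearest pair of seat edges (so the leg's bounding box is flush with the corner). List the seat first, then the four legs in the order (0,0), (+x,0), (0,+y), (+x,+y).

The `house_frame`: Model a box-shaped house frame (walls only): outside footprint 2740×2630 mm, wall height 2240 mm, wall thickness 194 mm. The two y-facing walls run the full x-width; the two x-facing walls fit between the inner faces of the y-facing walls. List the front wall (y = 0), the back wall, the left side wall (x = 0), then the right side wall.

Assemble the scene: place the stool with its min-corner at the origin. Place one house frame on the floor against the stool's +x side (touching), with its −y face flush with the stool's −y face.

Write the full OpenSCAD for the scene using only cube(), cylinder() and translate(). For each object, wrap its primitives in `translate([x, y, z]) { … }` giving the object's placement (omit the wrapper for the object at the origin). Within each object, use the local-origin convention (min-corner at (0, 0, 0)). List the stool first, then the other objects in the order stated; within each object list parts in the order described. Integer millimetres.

translate([0, 0, 405]) cube([287, 342, 24]);
translate([24, 24, 0]) cylinder(h = 405, r = 24);
translate([263, 24, 0]) cylinder(h = 405, r = 24);
translate([24, 318, 0]) cylinder(h = 405, r = 24);
translate([263, 318, 0]) cylinder(h = 405, r = 24);
translate([287, 0, 0]) {
  cube([2740, 194, 2240]);
  translate([0, 2436, 0]) cube([2740, 194, 2240]);
  translate([0, 194, 0]) cube([194, 2242, 2240]);
  translate([2546, 194, 0]) cube([194, 2242, 2240]);
}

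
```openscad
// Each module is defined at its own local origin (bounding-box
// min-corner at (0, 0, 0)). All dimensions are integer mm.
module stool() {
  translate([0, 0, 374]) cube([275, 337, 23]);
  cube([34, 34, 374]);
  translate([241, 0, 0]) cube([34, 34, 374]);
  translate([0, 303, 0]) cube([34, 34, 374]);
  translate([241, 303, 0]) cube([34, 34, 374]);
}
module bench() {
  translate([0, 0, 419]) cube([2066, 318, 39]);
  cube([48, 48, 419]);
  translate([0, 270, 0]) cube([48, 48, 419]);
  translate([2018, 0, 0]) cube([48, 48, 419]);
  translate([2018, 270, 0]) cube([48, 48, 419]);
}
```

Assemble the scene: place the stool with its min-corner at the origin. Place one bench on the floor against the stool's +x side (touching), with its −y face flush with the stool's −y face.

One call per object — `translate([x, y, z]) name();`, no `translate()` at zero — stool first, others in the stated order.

stool();
translate([275, 0, 0]) bench();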